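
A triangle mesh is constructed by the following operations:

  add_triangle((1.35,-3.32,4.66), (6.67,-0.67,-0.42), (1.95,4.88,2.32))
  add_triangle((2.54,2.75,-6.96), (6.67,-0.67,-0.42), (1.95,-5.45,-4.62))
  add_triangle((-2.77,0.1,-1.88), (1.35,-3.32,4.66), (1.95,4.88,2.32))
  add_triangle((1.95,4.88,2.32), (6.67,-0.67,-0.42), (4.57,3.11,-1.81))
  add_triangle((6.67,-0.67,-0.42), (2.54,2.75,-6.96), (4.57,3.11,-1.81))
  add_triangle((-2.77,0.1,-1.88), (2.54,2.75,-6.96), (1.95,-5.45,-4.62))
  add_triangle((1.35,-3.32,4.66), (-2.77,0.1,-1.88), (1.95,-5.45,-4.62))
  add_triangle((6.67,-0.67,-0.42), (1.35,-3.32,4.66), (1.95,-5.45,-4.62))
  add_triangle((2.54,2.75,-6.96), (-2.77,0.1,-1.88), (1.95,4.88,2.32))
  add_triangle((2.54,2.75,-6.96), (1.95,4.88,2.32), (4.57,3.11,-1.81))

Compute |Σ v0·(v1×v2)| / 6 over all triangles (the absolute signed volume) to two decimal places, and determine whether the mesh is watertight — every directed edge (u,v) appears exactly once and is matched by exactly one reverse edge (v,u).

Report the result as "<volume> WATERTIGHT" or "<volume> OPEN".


Per-triangle v0·(v1×v2)/6:
  t1: +35.4220
  t2: +54.7419
  t3: +10.0611
  t4: +18.2815
  t5: +21.8946
  t6: +29.3645
  t7: +18.2739
  t8: +43.6349
  t9: +21.1538
  t10: +18.5185
Σ = +271.3468 → |volume| = 271.35

Directed edges: 30 total, each appears once with its reverse present → watertight.

271.35 WATERTIGHT


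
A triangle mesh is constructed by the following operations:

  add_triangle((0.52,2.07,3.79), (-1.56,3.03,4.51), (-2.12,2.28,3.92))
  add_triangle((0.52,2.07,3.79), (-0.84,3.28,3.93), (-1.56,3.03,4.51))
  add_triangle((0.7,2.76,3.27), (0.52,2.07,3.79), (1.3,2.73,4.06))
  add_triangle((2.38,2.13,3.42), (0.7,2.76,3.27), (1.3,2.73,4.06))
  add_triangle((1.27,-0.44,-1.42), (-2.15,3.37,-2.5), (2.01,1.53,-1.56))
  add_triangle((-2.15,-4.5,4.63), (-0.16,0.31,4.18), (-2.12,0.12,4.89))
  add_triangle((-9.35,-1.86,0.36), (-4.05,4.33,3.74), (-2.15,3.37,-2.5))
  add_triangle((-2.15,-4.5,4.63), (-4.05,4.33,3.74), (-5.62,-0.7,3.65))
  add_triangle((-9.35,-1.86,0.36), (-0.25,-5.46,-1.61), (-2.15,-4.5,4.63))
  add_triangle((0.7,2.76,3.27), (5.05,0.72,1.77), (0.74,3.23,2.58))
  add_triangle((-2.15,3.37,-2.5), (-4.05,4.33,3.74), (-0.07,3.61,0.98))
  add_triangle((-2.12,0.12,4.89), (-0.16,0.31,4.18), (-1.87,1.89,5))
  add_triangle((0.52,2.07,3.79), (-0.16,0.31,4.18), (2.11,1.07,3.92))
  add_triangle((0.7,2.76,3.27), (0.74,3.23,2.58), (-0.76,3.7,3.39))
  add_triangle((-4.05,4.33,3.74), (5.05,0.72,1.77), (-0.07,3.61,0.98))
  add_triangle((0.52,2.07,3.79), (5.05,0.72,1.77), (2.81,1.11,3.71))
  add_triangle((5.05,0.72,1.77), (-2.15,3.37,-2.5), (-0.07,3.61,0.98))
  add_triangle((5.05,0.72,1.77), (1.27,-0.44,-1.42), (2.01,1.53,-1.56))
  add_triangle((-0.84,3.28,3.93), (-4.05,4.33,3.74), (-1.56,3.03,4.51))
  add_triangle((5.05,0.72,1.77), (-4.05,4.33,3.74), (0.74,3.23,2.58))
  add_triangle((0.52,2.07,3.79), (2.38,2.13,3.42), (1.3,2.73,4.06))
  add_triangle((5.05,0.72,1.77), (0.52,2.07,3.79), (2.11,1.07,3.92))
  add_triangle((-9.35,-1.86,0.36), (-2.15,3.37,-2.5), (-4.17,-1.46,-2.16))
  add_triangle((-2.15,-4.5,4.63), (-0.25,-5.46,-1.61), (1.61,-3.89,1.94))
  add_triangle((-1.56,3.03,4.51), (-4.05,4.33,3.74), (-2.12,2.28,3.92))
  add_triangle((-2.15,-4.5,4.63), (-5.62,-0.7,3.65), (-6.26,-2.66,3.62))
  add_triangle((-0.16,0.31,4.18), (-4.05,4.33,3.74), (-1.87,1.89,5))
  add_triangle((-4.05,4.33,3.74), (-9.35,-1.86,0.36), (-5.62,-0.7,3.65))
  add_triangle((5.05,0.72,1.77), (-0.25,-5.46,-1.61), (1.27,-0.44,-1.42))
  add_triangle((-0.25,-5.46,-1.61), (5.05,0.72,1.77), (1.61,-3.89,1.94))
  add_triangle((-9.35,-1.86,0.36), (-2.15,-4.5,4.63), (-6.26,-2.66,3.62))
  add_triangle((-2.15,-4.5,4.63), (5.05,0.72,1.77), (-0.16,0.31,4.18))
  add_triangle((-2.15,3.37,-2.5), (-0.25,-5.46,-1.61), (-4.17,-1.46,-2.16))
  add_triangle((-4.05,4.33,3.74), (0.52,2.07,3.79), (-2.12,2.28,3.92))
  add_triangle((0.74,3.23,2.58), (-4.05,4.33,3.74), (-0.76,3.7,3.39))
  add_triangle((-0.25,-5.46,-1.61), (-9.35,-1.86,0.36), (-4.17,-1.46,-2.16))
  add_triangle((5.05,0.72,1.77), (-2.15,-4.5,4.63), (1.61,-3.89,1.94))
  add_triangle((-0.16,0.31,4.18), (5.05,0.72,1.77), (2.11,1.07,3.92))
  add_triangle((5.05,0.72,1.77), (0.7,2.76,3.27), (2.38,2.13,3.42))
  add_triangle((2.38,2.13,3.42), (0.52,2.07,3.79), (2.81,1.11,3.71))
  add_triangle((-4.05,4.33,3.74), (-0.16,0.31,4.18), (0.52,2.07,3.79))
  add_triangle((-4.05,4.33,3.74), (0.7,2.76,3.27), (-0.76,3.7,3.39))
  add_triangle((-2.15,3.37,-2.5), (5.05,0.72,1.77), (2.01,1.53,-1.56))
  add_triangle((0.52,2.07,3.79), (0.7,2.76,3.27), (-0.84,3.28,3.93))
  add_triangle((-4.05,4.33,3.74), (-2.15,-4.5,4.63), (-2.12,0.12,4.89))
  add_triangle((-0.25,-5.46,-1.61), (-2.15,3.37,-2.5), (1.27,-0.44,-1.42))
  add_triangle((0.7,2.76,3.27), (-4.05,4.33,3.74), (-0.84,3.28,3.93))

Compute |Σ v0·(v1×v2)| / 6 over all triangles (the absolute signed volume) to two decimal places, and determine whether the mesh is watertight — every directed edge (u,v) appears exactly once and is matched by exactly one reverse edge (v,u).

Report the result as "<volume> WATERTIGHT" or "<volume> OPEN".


351.85 OPEN

Per-triangle v0·(v1×v2)/6:
  t1: +0.7602
  t2: +1.0663
  t3: +0.3757
  t4: +0.4481
  t5: +2.6929
  t6: +6.1883
  t7: +41.8810
  t8: +19.0417
  t9: +48.6157
  t10: +2.7583
  t11: +11.3652
  t12: +2.3294
  t13: +2.4556
  t14: +0.9379
  t15: +11.5709
  t16: -2.4238
  t17: +8.4295
  t18: +3.1357
  t19: +2.0348
  t20: -3.9832
  t21: +0.4956
  t22: +3.0071
  t23: +16.2707
  t24: +15.1540
  t25: +1.7764
  t26: +7.4618
  t27: +0.6044
  t28: +25.1450
  t29: +7.7194
  t30: +11.5593
  t31: +11.4183
  t32: +16.4593
  t33: +9.4185
  t34: -3.4394
  t35: +0.9361
  t36: +17.9734
  t37: +13.8108
  t38: +1.8515
  t39: +1.2310
  t40: +1.4869
  t41: +6.7468
  t42: +1.2672
  t43: +5.1796
  t44: +1.0285
  t45: +9.6246
  t46: +6.8073
  t47: +1.1731
Σ = +351.8474 → |volume| = 351.85

Directed edges: 141 total; 9 unmatched, e.g. (-1.87,1.89,5)→(-2.12,0.12,4.89) → open.


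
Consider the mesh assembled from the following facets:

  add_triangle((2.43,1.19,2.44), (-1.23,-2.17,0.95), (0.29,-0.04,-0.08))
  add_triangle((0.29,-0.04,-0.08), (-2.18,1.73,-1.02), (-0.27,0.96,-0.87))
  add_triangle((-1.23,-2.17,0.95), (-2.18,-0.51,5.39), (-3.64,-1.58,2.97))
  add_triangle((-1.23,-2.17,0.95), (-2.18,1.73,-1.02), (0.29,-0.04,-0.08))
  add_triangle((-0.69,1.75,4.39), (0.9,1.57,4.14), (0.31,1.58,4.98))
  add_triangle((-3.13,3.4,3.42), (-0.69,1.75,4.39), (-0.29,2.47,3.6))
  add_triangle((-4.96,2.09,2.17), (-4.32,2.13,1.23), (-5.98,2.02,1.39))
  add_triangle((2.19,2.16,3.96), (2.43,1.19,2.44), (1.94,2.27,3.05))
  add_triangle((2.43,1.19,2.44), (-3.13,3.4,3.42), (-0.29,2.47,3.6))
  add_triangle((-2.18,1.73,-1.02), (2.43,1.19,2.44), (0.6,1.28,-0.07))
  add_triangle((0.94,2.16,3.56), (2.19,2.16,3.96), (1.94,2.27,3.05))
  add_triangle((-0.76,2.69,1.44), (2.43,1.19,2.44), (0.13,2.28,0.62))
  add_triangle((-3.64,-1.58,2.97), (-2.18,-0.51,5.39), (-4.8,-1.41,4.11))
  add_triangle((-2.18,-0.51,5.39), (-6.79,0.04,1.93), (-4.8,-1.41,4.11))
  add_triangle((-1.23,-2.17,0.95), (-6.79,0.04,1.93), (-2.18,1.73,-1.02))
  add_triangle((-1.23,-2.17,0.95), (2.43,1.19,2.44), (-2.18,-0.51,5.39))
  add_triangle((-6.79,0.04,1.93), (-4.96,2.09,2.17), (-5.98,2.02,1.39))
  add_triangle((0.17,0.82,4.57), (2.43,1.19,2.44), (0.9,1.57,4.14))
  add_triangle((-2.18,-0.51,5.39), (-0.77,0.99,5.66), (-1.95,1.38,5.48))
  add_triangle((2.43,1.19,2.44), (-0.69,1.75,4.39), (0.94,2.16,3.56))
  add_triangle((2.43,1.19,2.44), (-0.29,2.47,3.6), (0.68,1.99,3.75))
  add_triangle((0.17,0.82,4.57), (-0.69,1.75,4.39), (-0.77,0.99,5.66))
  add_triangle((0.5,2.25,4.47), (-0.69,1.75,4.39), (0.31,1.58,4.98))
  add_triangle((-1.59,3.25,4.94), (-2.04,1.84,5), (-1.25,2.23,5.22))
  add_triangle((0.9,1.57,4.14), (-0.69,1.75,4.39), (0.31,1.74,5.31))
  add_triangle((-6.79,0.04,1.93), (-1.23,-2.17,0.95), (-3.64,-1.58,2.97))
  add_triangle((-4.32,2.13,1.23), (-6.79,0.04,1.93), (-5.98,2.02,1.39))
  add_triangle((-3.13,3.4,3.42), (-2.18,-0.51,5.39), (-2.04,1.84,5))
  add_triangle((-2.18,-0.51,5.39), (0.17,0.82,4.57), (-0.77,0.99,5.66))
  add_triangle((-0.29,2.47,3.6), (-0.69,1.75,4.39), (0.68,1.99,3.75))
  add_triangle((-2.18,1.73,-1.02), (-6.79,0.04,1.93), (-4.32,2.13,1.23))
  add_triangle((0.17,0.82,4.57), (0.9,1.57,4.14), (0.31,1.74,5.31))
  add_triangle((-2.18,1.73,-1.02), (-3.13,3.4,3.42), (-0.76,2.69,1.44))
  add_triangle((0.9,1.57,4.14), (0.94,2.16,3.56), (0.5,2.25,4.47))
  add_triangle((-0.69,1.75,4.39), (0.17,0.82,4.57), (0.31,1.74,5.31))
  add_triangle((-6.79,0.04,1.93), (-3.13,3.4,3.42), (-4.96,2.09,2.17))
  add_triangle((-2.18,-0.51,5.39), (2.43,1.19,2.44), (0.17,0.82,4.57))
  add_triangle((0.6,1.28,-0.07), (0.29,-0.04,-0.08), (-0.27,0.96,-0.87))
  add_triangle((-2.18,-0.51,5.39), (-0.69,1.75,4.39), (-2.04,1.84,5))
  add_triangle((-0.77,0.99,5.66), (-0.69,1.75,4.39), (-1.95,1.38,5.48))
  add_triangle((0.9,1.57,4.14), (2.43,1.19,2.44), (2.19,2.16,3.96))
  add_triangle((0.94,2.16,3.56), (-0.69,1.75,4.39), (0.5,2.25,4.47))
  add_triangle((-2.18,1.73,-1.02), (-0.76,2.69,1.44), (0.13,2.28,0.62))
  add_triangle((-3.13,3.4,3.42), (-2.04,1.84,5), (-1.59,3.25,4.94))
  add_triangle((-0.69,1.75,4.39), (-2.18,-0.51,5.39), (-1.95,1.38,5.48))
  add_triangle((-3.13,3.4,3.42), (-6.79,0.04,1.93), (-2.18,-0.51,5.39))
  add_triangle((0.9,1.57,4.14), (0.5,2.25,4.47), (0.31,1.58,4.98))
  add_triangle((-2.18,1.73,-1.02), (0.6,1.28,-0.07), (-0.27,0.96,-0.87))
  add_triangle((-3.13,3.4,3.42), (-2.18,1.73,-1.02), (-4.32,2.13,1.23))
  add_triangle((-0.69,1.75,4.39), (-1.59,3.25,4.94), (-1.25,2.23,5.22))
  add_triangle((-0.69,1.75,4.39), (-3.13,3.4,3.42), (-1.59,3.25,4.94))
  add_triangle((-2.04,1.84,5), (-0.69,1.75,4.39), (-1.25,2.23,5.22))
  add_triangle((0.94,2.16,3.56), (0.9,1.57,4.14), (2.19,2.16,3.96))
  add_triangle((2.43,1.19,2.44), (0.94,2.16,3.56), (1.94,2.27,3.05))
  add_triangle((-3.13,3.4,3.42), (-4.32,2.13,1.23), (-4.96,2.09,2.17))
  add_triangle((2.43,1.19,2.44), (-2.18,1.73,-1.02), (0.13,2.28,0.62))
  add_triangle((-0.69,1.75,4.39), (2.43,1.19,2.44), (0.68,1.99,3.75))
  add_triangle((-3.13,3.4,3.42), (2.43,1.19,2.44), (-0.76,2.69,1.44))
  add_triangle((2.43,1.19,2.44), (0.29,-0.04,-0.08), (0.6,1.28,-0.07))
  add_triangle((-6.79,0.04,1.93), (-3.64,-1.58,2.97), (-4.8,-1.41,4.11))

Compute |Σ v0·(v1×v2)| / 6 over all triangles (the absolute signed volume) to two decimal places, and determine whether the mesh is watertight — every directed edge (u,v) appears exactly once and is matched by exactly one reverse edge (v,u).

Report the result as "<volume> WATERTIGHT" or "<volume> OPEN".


93.36 WATERTIGHT

Per-triangle v0·(v1×v2)/6:
  t1: +0.3967
  t2: +0.0071
  t3: +3.5702
  t4: +0.1412
  t5: -0.3955
  t6: +2.3741
  t7: +0.5866
  t8: +0.4560
  t9: +0.8311
  t10: +1.2288
  t11: +0.4482
  t12: +1.3705
  t13: +1.4243
  t14: +6.1399
  t15: +2.8733
  t16: +5.3053
  t17: +2.4298
  t18: +1.0464
  t19: +2.2259
  t20: -1.2867
  t21: +0.6334
  t22: +0.7353
  t23: +0.7308
  t24: +0.9403
  t25: +0.3602
  t26: +3.6805
  t27: -0.7424
  t28: +3.5703
  t29: +1.0568
  t30: +0.8613
  t31: +3.9091
  t32: +0.3764
  t33: +3.1059
  t34: +0.3272
  t35: +0.5941
  t36: +2.9920
  t37: +1.2680
  t38: +0.0665
  t39: +2.2902
  t40: +1.0791
  t41: +0.6200
  t42: +0.1383
  t43: +1.1308
  t44: +2.8295
  t45: -1.3332
  t46: +19.7523
  t47: +0.3962
  t48: +0.3795
  t49: +3.3862
  t50: +0.3137
  t51: -1.2170
  t52: +0.1850
  t53: +0.6674
  t54: -0.6399
  t55: +1.6604
  t56: -0.4947
  t57: +0.8174
  t58: +3.7378
  t59: +0.1978
  t60: +1.8258
Σ = +93.3617 → |volume| = 93.36

Directed edges: 180 total, each appears once with its reverse present → watertight.


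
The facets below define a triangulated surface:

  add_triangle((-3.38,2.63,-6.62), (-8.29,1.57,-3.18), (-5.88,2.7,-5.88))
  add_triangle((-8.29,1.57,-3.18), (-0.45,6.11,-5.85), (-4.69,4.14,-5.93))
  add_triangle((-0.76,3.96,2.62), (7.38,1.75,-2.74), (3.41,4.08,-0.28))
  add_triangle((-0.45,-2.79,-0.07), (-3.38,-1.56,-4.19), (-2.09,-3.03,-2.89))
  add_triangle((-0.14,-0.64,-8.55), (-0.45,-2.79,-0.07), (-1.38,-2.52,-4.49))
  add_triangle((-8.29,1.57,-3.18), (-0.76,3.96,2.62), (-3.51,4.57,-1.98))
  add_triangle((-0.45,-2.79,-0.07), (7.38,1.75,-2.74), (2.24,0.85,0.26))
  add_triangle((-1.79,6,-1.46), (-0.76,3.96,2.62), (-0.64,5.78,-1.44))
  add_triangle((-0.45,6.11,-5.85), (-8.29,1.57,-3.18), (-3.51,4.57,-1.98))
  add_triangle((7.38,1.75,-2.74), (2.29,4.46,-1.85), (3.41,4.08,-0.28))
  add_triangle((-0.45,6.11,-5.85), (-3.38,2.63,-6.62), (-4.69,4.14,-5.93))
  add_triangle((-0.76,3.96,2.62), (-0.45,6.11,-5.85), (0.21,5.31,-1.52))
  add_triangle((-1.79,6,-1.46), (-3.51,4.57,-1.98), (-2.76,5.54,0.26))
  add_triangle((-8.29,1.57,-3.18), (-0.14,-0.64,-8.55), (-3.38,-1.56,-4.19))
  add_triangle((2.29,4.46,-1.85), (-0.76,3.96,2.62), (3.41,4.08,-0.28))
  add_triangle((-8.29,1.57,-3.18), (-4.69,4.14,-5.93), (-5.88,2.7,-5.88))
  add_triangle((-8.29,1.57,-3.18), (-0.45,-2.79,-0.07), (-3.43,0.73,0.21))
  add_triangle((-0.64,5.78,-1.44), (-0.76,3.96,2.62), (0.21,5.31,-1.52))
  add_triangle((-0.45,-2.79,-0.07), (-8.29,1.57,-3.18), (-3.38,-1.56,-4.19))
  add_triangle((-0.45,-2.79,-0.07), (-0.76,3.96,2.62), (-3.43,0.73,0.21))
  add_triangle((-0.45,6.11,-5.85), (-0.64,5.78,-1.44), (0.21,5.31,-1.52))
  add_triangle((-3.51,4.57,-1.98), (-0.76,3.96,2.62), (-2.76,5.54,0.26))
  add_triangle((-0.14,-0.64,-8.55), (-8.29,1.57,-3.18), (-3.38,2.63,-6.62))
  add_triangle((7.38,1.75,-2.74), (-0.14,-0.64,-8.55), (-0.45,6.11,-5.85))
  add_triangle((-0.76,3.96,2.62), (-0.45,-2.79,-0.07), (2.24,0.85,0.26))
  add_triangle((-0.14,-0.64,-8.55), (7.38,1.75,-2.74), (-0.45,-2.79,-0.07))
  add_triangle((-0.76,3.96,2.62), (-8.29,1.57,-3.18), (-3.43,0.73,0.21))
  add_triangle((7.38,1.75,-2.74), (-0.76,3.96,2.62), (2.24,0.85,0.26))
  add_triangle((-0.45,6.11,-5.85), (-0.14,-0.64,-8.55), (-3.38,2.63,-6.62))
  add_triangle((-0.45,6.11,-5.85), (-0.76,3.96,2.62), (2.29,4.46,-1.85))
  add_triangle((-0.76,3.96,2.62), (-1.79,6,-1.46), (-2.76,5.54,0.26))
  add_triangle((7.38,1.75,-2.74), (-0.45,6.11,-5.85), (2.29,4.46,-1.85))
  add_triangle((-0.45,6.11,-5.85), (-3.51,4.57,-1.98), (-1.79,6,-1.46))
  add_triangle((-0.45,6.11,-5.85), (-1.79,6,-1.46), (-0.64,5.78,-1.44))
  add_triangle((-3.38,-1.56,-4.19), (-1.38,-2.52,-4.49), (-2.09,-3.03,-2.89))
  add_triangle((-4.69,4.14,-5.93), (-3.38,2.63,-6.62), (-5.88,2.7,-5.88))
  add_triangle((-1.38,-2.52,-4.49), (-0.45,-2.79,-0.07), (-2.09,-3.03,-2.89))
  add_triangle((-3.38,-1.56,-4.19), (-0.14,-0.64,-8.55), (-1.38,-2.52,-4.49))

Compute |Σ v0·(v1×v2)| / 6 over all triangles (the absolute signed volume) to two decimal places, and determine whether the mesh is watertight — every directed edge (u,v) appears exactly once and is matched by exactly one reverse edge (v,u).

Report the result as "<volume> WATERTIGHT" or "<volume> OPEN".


404.87 WATERTIGHT

Per-triangle v0·(v1×v2)/6:
  t1: +1.7036
  t2: +8.8791
  t3: +4.3856
  t4: +1.0028
  t5: +3.7876
  t6: +19.0505
  t7: +3.5100
  t8: +3.9001
  t9: +25.3597
  t10: +8.7736
  t11: +11.9374
  t12: -5.6243
  t13: +4.4129
  t14: +23.1627
  t15: +7.0995
  t16: +7.2297
  t17: +6.0725
  t18: +2.7113
  t19: +11.8065
  t20: +4.0336
  t21: +3.2838
  t22: +0.3142
  t23: +28.2617
  t24: +70.2664
  t25: +2.6200
  t26: +28.2135
  t27: +7.7210
  t28: +4.6424
  t29: +28.9489
  t30: +18.2504
  t31: +4.6455
  t32: +21.3447
  t33: +10.5577
  t34: +4.6853
  t35: +2.9164
  t36: +4.9974
  t37: +2.0223
  t38: +7.9849
Σ = +404.8709 → |volume| = 404.87

Directed edges: 114 total, each appears once with its reverse present → watertight.


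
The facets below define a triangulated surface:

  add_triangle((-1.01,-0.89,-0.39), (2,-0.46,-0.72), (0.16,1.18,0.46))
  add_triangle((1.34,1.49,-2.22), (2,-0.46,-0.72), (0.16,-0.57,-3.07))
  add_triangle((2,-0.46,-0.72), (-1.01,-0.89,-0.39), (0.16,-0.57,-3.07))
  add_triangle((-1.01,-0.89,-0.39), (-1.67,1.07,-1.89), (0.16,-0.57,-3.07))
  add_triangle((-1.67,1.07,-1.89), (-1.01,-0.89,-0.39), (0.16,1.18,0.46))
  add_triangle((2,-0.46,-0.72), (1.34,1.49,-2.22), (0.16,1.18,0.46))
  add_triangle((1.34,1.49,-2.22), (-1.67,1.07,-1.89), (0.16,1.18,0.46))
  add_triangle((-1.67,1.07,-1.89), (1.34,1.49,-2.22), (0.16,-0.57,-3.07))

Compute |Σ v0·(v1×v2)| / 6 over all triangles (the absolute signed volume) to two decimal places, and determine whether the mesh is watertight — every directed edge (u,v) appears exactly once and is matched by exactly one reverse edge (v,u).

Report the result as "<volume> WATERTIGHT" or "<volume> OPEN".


Per-triangle v0·(v1×v2)/6:
  t1: -0.1120
  t2: +2.1145
  t3: +0.9930
  t4: +1.4889
  t5: +0.3881
  t6: +1.0150
  t7: +1.5161
  t8: +2.6114
Σ = +10.0150 → |volume| = 10.02

Directed edges: 24 total, each appears once with its reverse present → watertight.

10.02 WATERTIGHT


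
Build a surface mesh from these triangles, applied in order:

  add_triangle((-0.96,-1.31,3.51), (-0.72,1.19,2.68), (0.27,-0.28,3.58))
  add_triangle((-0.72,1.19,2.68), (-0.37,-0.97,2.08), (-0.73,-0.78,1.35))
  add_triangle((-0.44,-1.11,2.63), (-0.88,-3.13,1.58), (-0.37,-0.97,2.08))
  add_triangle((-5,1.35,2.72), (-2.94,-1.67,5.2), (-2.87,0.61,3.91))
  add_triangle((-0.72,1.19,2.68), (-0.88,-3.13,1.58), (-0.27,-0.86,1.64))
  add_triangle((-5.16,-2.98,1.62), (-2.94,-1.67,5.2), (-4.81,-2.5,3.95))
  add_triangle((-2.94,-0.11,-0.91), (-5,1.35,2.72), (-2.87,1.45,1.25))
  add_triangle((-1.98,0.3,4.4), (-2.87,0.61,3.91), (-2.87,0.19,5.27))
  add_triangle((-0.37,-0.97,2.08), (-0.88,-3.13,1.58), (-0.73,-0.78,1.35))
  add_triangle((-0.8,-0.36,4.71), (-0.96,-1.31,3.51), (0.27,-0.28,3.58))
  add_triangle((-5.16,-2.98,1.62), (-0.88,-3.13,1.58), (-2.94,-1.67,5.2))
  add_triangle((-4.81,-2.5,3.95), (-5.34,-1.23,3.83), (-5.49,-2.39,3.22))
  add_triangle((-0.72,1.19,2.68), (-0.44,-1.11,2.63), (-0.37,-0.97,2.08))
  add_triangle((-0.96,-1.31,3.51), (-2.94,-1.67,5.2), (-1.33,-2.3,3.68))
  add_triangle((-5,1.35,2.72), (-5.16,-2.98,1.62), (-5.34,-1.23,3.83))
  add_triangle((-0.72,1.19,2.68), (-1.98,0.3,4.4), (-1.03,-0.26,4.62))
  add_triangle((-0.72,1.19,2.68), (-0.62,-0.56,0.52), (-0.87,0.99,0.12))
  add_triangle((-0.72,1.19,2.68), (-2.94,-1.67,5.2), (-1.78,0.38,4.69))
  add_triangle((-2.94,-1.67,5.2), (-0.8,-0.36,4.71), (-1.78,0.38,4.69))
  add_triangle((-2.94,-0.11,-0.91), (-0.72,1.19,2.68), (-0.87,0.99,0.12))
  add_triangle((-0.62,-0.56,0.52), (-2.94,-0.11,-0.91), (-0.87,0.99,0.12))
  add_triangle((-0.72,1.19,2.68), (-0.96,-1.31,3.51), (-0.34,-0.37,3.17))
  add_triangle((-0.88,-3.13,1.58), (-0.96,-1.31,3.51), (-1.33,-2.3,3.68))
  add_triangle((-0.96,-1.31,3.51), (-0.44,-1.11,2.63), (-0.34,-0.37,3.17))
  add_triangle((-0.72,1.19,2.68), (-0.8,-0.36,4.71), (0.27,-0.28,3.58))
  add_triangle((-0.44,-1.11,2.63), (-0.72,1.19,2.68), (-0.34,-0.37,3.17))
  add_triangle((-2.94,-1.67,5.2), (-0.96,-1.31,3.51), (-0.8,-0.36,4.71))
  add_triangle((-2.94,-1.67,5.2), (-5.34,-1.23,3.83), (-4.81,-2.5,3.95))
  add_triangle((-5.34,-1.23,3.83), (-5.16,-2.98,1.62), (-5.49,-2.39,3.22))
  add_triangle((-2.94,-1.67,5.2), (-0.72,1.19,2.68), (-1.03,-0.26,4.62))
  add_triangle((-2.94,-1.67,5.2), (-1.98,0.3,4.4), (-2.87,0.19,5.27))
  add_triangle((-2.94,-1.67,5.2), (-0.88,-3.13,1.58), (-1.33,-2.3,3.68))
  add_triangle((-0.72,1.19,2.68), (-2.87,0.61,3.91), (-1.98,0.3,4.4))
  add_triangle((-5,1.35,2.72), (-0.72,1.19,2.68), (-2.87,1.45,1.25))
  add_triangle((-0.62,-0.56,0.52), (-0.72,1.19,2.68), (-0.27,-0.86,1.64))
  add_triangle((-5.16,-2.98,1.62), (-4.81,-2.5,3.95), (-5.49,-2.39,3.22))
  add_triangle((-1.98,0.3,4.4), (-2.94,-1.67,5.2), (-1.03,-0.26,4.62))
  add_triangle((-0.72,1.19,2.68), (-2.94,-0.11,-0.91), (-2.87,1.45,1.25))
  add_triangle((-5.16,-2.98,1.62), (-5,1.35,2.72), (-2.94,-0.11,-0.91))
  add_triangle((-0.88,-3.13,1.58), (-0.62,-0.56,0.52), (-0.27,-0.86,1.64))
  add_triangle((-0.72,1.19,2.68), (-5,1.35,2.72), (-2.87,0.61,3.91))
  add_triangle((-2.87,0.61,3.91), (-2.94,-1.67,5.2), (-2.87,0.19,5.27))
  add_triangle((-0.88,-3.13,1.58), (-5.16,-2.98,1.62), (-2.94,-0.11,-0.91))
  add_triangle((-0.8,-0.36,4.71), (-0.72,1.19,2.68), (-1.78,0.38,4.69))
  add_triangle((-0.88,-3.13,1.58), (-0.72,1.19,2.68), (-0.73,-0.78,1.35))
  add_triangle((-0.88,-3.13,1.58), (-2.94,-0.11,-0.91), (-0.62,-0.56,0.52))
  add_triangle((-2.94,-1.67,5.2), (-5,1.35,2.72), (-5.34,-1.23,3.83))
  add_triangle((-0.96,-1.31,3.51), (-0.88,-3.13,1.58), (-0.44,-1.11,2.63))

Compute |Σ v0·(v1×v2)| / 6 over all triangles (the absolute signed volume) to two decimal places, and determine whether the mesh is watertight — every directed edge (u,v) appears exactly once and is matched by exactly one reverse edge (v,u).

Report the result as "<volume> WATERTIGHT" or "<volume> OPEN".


60.81 WATERTIGHT

Per-triangle v0·(v1×v2)/6:
  t1: -1.5925
  t2: -0.4270
  t3: +0.0011
  t4: +4.3275
  t5: +0.6151
  t6: +0.9635
  t7: +1.6462
  t8: +0.2634
  t9: -0.3752
  t10: +0.7199
  t11: +9.6747
  t12: +1.3900
  t13: -0.0334
  t14: +0.8739
  t15: +6.0141
  t16: +0.9798
  t17: -0.4969
  t18: +0.2492
  t19: +2.1747
  t20: +1.2223
  t21: -0.4591
  t22: +0.6691
  t23: +0.2380
  t24: +0.1725
  t25: +0.9601
  t26: -0.3089
  t27: +1.3185
  t28: +3.3881
  t29: +0.9402
  t30: -1.9684
  t31: +0.6656
  t32: +1.6932
  t33: +0.9427
  t34: +1.5456
  t35: -0.4010
  t36: +1.2803
  t37: +1.8104
  t38: -0.9401
  t39: +8.2509
  t40: -0.2875
  t41: +2.2631
  t42: +1.2529
  t43: +2.3526
  t44: +0.9233
  t45: +0.3480
  t46: -0.5931
  t47: +6.1176
  t48: +0.4487
Σ = +60.8137 → |volume| = 60.81

Directed edges: 144 total, each appears once with its reverse present → watertight.


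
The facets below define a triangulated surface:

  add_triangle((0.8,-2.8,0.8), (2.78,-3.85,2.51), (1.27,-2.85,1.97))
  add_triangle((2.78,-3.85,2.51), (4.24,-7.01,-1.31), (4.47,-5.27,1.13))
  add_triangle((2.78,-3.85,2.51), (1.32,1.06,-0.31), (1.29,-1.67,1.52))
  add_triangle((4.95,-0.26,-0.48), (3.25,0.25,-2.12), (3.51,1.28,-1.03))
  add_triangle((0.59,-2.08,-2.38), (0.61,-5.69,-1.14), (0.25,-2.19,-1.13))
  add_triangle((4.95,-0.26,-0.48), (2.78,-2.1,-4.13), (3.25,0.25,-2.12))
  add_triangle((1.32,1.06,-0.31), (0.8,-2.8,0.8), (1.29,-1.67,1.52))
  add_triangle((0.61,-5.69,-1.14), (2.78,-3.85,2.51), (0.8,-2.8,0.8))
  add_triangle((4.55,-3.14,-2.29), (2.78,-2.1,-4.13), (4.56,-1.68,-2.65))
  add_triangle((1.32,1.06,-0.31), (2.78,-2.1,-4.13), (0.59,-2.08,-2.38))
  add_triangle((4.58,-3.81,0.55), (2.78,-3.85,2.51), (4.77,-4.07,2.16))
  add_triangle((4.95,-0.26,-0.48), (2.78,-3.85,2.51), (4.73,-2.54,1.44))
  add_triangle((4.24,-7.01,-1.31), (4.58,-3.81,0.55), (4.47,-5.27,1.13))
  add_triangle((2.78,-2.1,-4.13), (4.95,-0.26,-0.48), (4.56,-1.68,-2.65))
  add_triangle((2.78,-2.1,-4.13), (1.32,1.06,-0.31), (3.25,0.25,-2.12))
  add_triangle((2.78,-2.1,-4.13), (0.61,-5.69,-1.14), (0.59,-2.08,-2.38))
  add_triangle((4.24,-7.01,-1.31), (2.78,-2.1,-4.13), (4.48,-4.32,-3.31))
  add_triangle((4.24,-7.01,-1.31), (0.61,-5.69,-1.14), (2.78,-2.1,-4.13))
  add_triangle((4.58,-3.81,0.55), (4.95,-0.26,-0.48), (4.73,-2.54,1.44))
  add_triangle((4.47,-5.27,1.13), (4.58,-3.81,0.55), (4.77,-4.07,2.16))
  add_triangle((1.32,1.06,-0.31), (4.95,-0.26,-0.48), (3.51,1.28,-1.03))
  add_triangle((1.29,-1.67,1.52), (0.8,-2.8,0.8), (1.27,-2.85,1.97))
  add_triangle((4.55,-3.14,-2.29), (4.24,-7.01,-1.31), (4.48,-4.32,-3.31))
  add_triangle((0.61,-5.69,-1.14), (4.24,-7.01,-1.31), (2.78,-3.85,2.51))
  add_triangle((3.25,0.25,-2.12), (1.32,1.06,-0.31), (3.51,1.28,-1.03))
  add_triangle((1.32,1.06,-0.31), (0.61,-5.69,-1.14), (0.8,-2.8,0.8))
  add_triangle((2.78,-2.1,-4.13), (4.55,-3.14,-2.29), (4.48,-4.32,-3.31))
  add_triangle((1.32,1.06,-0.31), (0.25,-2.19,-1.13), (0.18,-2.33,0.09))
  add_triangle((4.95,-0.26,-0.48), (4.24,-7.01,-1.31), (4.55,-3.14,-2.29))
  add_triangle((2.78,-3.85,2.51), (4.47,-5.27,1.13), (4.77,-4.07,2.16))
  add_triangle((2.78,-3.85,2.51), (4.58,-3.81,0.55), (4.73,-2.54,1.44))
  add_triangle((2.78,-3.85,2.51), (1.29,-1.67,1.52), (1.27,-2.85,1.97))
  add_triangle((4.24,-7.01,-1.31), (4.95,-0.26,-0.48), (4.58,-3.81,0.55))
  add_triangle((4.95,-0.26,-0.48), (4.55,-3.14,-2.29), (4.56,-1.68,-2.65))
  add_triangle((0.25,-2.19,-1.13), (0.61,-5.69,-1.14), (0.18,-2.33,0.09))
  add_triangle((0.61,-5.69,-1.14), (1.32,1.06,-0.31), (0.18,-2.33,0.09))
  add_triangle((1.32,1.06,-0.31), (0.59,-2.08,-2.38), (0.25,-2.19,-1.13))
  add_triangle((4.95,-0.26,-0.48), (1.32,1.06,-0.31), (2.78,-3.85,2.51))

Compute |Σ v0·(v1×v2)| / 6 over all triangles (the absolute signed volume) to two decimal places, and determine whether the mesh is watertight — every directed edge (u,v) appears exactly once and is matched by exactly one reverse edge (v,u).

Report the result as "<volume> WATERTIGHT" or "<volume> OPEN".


Per-triangle v0·(v1×v2)/6:
  t1: +0.6062
  t2: +3.7236
  t3: +0.5565
  t4: +1.9411
  t5: +0.2122
  t6: +4.2494
  t7: -0.7925
  t8: +1.5000
  t9: +3.0866
  t10: +0.1828
  t11: -1.6933
  t12: -0.5470
  t13: +3.7316
  t14: +1.0287
  t15: +0.5120
  t16: +3.4657
  t17: +3.7382
  t18: +12.5000
  t19: +3.7117
  t20: +1.8336
  t21: +0.4227
  t22: -0.2166
  t23: +4.0355
  t24: +10.6435
  t25: +0.3525
  t26: -2.0980
  t27: +2.3984
  t28: -0.6528
  t29: +8.2011
  t30: +2.4988
  t31: +3.3402
  t32: +0.2241
  t33: +8.2135
  t34: +3.0869
  t35: +0.0377
  t36: +0.7225
  t37: -0.5770
  t38: +2.0336
Σ = +86.2138 → |volume| = 86.21

Directed edges: 114 total, each appears once with its reverse present → watertight.

86.21 WATERTIGHT


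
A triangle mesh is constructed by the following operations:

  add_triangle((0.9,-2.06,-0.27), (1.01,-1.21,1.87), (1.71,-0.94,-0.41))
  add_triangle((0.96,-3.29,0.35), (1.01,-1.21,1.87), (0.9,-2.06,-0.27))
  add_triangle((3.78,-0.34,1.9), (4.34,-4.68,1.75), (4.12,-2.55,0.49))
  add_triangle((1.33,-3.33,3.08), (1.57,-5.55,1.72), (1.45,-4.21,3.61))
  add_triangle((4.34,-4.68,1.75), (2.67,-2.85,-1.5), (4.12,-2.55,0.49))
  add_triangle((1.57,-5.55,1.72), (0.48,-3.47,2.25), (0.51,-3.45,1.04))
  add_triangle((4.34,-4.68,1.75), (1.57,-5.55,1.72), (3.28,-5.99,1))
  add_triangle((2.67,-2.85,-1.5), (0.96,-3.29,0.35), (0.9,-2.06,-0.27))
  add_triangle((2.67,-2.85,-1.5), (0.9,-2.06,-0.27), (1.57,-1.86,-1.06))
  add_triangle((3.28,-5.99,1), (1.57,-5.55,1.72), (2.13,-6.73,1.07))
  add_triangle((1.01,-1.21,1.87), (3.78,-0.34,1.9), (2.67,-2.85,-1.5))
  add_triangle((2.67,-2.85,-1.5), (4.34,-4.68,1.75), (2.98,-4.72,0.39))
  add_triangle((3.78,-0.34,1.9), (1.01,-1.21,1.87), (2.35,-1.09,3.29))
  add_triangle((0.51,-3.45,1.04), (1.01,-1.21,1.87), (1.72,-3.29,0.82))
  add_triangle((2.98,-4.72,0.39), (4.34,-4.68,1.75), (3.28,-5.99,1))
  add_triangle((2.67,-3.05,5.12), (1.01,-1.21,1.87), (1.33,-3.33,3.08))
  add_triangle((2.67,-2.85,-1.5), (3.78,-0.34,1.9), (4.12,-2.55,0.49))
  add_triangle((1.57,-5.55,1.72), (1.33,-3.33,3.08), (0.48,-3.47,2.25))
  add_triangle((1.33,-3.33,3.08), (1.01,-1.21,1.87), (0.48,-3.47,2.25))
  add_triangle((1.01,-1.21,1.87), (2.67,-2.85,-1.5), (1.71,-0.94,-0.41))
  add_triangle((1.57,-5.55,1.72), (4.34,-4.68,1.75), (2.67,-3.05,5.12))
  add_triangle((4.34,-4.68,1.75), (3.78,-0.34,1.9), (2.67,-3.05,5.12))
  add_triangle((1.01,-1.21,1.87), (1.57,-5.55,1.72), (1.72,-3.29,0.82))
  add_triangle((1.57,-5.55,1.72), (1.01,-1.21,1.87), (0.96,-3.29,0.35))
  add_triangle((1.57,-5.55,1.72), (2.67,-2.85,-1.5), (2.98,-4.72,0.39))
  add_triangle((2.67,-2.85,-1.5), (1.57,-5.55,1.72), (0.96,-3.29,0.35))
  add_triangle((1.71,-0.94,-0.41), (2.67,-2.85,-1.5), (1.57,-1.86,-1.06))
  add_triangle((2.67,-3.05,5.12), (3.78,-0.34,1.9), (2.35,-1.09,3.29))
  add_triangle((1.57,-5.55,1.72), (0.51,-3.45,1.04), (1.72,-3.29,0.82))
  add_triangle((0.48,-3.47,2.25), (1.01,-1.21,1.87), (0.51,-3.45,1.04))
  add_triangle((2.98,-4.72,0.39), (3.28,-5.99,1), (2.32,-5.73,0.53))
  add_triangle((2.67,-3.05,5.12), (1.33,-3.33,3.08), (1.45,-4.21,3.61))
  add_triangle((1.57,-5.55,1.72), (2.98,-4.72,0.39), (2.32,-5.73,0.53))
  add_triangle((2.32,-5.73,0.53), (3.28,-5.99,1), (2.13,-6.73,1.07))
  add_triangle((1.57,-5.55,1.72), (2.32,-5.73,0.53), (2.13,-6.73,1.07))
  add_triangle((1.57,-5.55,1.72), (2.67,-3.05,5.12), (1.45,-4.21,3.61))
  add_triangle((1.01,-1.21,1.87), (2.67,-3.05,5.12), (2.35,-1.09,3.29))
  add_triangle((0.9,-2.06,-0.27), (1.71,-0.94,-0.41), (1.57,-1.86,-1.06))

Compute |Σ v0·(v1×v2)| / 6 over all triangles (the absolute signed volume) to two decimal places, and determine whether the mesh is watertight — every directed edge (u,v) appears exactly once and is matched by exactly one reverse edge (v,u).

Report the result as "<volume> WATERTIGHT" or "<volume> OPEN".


Per-triangle v0·(v1×v2)/6:
  t1: -0.9524
  t2: -0.4616
  t3: +3.6799
  t4: -0.3366
  t5: +3.5029
  t6: +0.5198
  t7: +2.8286
  t8: +0.1975
  t9: +0.1064
  t10: +1.3105
  t11: -4.2438
  t12: +2.8249
  t13: -0.7327
  t14: -1.1498
  t15: +1.0886
  t16: -0.0671
  t17: +1.3029
  t18: +1.3718
  t19: +0.0970
  t20: +0.9925
  t21: +11.1463
  t22: +10.9736
  t23: +1.2148
  t24: -0.4541
  t25: +1.7765
  t26: +1.0898
  t27: +0.0250
  t28: +1.6418
  t29: +0.1073
  t30: -0.6039
  t31: +0.4933
  t32: -0.0666
  t33: -1.2017
  t34: +0.6186
  t35: -0.3961
  t36: +2.8532
  t37: -0.0778
  t38: -0.2895
Σ = +40.7299 → |volume| = 40.73

Directed edges: 114 total, each appears once with its reverse present → watertight.

40.73 WATERTIGHT


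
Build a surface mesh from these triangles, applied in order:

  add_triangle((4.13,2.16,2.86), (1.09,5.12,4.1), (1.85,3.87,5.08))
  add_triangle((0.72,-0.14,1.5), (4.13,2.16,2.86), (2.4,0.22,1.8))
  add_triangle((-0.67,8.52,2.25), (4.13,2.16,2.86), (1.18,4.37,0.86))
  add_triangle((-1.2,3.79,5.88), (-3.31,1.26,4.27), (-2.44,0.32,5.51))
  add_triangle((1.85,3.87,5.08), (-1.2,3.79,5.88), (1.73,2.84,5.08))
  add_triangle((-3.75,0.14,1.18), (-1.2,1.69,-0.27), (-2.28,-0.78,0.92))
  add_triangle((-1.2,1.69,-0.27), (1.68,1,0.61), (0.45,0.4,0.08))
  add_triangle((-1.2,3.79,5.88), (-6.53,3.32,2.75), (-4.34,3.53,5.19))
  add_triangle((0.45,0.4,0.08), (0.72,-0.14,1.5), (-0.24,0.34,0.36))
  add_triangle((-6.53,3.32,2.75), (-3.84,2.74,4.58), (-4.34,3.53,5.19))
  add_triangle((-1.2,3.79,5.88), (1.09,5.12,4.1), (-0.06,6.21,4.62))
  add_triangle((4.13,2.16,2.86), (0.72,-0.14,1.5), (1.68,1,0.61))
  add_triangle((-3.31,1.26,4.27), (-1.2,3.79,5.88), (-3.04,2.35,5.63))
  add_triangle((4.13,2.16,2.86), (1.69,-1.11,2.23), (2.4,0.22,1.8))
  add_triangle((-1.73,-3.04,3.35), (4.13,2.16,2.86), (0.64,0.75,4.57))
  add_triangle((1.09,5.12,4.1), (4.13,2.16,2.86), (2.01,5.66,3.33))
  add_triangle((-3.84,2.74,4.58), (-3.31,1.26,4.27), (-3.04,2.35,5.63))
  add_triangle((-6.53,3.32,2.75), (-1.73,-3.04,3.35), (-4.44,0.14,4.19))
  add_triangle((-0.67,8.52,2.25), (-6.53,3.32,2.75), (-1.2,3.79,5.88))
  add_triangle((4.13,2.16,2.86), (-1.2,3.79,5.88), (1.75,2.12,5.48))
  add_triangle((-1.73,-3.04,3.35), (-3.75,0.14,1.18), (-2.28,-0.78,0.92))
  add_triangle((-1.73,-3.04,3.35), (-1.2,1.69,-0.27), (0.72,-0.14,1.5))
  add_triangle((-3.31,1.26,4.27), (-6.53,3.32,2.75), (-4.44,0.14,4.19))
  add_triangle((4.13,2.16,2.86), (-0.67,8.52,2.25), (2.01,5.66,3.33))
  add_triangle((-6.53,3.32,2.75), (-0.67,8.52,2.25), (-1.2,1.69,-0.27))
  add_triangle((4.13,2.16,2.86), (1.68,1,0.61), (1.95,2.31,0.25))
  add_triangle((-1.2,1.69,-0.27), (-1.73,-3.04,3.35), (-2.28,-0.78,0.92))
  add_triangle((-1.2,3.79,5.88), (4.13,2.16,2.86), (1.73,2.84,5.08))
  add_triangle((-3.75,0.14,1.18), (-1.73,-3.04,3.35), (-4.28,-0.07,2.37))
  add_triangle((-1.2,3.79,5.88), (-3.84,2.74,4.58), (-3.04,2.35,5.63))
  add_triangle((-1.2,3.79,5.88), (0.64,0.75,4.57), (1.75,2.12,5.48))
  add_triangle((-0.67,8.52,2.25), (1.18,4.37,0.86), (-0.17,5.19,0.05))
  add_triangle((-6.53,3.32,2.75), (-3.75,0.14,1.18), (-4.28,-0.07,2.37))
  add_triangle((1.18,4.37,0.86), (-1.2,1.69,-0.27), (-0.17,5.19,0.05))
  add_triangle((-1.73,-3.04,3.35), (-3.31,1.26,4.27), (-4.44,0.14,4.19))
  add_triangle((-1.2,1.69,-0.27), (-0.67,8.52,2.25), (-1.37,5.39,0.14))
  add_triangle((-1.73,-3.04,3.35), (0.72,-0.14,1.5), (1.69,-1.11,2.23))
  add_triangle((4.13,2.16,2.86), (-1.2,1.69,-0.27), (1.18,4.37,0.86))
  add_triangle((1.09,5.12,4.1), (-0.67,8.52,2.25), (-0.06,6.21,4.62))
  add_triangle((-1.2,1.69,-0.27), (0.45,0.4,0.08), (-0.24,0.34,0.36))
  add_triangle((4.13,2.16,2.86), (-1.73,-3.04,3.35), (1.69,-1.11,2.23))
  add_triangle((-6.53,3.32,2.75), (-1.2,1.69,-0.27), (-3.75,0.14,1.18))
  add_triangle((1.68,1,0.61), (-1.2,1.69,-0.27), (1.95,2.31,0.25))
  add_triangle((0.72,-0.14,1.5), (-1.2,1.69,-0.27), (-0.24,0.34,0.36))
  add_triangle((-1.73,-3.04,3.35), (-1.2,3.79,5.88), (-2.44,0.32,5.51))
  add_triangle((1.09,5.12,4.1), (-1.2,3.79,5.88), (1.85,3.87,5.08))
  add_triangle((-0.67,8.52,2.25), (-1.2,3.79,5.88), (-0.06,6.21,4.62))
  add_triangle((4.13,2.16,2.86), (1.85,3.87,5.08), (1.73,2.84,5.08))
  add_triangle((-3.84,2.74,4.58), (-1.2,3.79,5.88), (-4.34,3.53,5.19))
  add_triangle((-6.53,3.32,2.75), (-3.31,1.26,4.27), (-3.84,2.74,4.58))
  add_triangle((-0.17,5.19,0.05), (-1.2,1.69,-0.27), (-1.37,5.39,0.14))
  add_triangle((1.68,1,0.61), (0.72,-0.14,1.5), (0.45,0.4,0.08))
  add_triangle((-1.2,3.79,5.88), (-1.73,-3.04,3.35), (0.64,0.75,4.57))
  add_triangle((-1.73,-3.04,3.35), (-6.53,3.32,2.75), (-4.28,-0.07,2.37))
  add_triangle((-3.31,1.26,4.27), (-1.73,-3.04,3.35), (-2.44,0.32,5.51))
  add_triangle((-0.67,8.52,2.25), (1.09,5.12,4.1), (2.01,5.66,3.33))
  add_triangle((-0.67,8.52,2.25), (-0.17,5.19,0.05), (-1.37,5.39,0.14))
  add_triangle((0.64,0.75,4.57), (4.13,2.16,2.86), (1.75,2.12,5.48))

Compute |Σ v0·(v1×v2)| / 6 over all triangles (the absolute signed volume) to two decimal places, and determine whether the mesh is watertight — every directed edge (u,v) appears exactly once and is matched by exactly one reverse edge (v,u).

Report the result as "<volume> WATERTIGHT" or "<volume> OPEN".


188.02 OPEN

Per-triangle v0·(v1×v2)/6:
  t1: +5.2144
  t2: -0.6645
  t3: +6.7491
  t4: +5.7988
  t5: +2.8438
  t6: +0.1419
  t7: +0.0623
  t8: +3.8948
  t9: -0.0805
  t10: +1.3853
  t11: +3.9596
  t12: +0.1131
  t13: -0.2908
  t14: +0.5657
  t15: +7.3654
  t16: +4.5423
  t17: +1.4506
  t18: +3.8564
  t19: +41.0341
  t20: +7.4133
  t21: +1.1240
  t22: -2.1191
  t23: +5.5598
  t24: +3.2239
  t25: +9.2149
  t26: +0.3995
  t27: -1.4151
  t28: -2.8648
  t29: +1.5825
  t30: +3.2482
  t31: +3.9955
  t32: +2.7578
  t33: +2.0671
  t34: -0.4822
  t35: +4.0938
  t36: +0.9824
  t37: -1.1751
  t38: -1.3808
  t39: +4.6449
  t40: -0.0856
  t41: +4.6845
  t42: +1.9600
  t43: -0.3617
  t44: +0.0718
  t45: +3.3893
  t46: +5.8836
  t47: +6.7845
  t48: +2.6953
  t49: +1.2079
  t50: +3.8290
  t51: +0.3827
  t52: -0.0326
  t53: +10.2645
  t54: +3.9869
  t55: +4.4444
  t56: +5.6898
  t57: +2.2082
  t58: +2.2022
Σ = +188.0171 → |volume| = 188.02

Directed edges: 174 total; 6 unmatched, e.g. (2.4,0.22,1.8)→(0.72,-0.14,1.5) → open.


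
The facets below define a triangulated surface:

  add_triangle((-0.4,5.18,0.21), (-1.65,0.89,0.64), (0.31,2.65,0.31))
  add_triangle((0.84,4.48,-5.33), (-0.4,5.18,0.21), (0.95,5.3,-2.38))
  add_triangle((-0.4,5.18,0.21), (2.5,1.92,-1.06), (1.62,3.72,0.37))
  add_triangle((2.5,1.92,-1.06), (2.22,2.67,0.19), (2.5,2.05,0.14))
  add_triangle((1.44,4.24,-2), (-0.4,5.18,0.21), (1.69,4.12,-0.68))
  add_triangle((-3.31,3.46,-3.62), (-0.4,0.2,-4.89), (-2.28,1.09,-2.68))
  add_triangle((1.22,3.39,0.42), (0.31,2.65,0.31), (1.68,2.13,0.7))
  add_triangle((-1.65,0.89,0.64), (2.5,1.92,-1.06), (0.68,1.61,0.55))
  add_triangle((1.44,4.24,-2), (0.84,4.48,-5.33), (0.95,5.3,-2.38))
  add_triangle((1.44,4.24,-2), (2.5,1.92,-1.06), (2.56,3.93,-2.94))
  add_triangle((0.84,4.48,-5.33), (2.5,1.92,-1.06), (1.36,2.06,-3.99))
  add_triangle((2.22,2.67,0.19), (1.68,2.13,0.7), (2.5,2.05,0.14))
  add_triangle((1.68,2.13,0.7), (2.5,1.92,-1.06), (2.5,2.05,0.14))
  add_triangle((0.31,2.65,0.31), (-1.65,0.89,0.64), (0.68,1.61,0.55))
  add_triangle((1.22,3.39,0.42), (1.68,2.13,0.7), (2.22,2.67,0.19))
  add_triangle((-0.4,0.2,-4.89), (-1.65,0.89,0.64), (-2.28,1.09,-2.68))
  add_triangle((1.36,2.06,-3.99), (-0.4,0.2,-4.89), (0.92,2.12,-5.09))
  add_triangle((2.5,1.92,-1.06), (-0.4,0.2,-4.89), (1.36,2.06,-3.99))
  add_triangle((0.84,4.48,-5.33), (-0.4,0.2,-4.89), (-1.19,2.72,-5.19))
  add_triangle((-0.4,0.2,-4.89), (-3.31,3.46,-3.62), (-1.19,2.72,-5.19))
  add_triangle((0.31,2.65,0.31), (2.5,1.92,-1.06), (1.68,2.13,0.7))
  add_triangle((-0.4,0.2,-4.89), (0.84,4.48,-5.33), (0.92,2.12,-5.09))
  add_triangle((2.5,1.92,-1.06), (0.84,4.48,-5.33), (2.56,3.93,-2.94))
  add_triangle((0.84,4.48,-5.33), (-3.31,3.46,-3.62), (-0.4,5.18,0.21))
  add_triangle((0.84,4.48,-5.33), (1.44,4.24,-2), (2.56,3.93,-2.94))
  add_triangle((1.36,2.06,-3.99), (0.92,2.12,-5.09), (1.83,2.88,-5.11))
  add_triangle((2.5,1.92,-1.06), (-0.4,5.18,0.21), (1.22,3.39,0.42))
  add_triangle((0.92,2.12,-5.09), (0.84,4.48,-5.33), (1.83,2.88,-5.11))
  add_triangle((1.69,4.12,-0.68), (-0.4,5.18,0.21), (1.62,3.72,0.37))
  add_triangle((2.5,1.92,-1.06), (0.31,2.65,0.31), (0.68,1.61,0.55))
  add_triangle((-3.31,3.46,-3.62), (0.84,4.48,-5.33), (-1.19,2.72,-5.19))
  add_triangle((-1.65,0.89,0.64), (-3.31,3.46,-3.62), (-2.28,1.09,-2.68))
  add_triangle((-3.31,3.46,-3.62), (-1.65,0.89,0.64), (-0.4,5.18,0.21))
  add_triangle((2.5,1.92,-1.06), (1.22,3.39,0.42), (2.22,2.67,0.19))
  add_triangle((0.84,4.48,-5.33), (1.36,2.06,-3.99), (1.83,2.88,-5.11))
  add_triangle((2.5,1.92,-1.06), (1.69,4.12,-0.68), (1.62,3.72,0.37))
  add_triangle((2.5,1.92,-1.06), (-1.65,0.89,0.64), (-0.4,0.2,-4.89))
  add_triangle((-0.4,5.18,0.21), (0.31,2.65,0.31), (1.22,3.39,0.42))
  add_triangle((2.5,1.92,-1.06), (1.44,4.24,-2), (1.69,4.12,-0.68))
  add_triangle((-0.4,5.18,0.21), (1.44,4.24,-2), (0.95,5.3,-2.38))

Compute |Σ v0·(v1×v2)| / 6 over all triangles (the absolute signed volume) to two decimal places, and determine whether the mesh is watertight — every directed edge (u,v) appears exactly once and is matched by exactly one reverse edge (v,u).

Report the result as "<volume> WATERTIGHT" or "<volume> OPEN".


71.76 WATERTIGHT

Per-triangle v0·(v1×v2)/6:
  t1: +0.5449
  t2: +3.8111
  t3: -2.3747
  t4: +0.4212
  t5: +2.4730
  t6: +3.1544
  t7: +0.1492
  t8: -0.7805
  t9: +1.9900
  t10: +1.2848
  t11: +3.3495
  t12: +0.1939
  t13: -0.3434
  t14: +0.3966
  t15: +0.3829
  t16: -0.1785
  t17: +0.5617
  t18: +1.4195
  t19: +5.2667
  t20: +4.0936
  t21: -1.2649
  t22: +2.6537
  t23: +1.1068
  t24: +18.3289
  t25: +3.3084
  t26: +0.1012
  t27: +2.1016
  t28: +1.8165
  t29: +1.7747
  t30: +0.6424
  t31: +6.4057
  t32: +1.8300
  t33: +6.7199
  t34: +0.7794
  t35: -0.2584
  t36: +1.2050
  t37: -4.5351
  t38: +0.1336
  t39: +1.6815
  t40: +1.4107
Σ = +71.7575 → |volume| = 71.76

Directed edges: 120 total, each appears once with its reverse present → watertight.


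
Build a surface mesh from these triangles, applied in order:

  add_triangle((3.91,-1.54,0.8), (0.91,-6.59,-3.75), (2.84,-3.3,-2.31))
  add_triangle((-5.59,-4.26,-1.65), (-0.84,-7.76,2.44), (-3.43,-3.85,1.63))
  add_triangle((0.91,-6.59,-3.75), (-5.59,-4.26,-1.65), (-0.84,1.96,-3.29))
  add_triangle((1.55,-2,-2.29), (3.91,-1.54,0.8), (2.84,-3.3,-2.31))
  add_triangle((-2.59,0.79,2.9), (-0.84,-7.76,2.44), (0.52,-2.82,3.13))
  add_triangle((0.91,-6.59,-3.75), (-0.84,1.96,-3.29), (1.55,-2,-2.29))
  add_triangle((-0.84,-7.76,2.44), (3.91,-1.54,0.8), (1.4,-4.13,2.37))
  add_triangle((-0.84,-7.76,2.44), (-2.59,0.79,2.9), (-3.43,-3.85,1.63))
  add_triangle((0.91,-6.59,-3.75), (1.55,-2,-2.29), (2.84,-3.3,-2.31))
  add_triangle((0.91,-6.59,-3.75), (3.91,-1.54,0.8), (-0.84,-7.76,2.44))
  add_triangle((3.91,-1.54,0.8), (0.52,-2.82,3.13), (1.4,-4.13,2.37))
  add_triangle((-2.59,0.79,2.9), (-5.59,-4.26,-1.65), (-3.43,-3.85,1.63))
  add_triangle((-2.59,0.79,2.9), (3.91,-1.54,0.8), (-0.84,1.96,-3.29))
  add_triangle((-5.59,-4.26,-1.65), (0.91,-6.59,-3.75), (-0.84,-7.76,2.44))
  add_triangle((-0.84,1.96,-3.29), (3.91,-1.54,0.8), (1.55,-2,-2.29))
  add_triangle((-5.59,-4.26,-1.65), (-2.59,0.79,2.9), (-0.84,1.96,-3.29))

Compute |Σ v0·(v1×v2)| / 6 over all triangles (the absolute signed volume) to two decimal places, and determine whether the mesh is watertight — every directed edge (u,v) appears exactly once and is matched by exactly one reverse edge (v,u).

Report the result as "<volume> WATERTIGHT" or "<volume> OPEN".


Per-triangle v0·(v1×v2)/6:
  t1: +6.1449
  t2: +14.4327
  t3: +30.3777
  t4: +1.0883
  t5: +11.1230
  t6: +6.8837
  t7: +4.8946
  t8: +10.8184
  t9: +2.4120
  t10: +31.3603
  t11: +3.5003
  t12: +11.0241
  t13: +3.1739
  t14: +44.8965
  t15: +5.5914
  t16: +16.7101
Σ = +204.4319 → |volume| = 204.43

Directed edges: 48 total; 6 unmatched, e.g. (-0.84,-7.76,2.44)→(0.52,-2.82,3.13) → open.

204.43 OPEN


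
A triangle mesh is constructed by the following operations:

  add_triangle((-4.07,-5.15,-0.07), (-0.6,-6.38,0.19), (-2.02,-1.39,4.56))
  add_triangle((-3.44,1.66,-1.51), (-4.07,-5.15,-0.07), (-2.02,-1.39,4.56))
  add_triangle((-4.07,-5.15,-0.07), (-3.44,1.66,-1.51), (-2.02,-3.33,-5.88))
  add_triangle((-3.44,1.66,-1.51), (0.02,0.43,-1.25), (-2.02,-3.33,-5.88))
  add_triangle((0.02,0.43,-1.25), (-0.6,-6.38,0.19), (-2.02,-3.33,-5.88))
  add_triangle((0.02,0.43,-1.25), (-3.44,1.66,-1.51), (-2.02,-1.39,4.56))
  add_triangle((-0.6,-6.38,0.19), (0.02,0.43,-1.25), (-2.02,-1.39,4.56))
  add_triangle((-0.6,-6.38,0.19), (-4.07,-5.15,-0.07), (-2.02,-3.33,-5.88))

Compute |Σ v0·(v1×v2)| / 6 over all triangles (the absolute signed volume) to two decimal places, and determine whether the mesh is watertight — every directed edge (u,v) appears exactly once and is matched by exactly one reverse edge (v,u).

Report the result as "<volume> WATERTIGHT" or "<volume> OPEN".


88.12 WATERTIGHT

Per-triangle v0·(v1×v2)/6:
  t1: +17.6771
  t2: +19.8881
  t3: +24.6028
  t4: +4.3654
  t5: +2.1155
  t6: -0.3337
  t7: -2.5836
  t8: +22.3918
Σ = +88.1233 → |volume| = 88.12

Directed edges: 24 total, each appears once with its reverse present → watertight.
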